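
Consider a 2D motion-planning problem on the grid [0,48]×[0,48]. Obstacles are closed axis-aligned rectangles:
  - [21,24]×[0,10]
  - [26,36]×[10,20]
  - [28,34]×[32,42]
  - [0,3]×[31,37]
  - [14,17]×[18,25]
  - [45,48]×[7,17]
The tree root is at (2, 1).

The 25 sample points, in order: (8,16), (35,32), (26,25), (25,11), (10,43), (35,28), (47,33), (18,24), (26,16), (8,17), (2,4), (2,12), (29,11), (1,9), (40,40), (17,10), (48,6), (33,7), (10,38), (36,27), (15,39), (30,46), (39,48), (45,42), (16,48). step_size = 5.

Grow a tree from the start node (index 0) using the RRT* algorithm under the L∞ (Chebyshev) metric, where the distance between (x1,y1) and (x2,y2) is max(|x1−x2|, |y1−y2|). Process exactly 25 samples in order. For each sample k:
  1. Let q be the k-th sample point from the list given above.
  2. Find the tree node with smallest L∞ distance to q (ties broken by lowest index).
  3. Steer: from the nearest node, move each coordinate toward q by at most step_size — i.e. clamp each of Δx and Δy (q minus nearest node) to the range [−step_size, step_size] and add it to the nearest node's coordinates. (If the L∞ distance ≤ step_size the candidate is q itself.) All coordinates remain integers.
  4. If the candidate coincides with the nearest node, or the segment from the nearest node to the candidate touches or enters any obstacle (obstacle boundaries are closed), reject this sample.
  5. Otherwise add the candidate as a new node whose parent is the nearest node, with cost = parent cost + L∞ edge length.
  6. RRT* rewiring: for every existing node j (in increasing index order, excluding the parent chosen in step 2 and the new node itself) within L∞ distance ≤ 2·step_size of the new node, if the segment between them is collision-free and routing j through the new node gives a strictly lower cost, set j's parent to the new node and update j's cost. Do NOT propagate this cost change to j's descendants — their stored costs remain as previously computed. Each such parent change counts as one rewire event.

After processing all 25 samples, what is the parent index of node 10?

Parent of node 10: 5

1. q=(8,16) nearest=0 d=15 new=(7,6) → add node 1 parent=0 cost=5
2. q=(35,32) nearest=1 d=28 new=(12,11) → add node 2 parent=1 cost=10
3. q=(26,25) nearest=2 d=14 new=(17,16) → add node 3 parent=2 cost=15
4. q=(25,11) nearest=3 d=8 new=(22,11) → add node 4 parent=3 cost=20
5. q=(10,43) nearest=3 d=27 new=(12,21) → blocked by [14,17]×[18,25], reject
6. q=(35,28) nearest=4 d=17 new=(27,16) → blocked by [26,36]×[10,20], reject
7. q=(47,33) nearest=4 d=25 new=(27,16) → blocked by [26,36]×[10,20], reject
8. q=(18,24) nearest=3 d=8 new=(18,21) → add node 5 parent=3 cost=20
9. q=(26,16) nearest=4 d=5 new=(26,16) → blocked by [26,36]×[10,20], reject
10. q=(8,17) nearest=2 d=6 new=(8,16) → add node 6 parent=2 cost=15
11. q=(2,4) nearest=0 d=3 new=(2,4) → add node 7 parent=0 cost=3
12. q=(2,12) nearest=1 d=6 new=(2,11) → add node 8 parent=1 cost=10
13. q=(29,11) nearest=4 d=7 new=(27,11) → blocked by [26,36]×[10,20], reject
14. q=(1,9) nearest=8 d=2 new=(1,9) → add node 9 parent=8 cost=12
15. q=(40,40) nearest=5 d=22 new=(23,26) → add node 10 parent=5 cost=25
16. q=(17,10) nearest=2 d=5 new=(17,10) → add node 11 parent=2 cost=15
17. q=(48,6) nearest=10 d=25 new=(28,21) → add node 12 parent=10 cost=30
18. q=(33,7) nearest=4 d=11 new=(27,7) → blocked by [21,24]×[0,10], reject
19. q=(10,38) nearest=10 d=13 new=(18,31) → add node 13 parent=10 cost=30
20. q=(36,27) nearest=12 d=8 new=(33,26) → add node 14 parent=12 cost=35
21. q=(15,39) nearest=13 d=8 new=(15,36) → add node 15 parent=13 cost=35
22. q=(30,46) nearest=13 d=15 new=(23,36) → add node 16 parent=13 cost=35
23. q=(39,48) nearest=16 d=16 new=(28,41) → blocked by [28,34]×[32,42], reject
24. q=(45,42) nearest=14 d=16 new=(38,31) → add node 17 parent=14 cost=40
25. q=(16,48) nearest=15 d=12 new=(16,41) → add node 18 parent=15 cost=40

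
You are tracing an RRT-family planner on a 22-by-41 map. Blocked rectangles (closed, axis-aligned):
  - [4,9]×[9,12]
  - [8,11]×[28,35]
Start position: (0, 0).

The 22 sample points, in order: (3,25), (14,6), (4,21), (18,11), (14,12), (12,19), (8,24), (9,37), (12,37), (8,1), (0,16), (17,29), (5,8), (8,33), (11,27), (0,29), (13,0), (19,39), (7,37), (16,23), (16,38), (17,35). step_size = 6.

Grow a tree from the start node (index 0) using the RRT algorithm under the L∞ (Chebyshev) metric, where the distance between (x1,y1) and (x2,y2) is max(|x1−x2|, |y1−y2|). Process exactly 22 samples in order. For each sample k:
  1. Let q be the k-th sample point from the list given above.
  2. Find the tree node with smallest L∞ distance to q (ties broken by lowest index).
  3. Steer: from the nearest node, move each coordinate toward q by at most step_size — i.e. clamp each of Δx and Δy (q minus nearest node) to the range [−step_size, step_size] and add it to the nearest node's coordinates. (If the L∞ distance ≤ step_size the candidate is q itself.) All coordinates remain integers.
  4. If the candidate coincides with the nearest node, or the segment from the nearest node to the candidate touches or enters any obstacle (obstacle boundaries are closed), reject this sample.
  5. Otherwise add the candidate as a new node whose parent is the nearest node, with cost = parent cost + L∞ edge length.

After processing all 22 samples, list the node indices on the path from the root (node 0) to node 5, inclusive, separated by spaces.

1. q=(3,25) nearest=0 d=25 new=(3,6) → add node 1 parent=0 cost=6
2. q=(14,6) nearest=1 d=11 new=(9,6) → add node 2 parent=1 cost=12
3. q=(4,21) nearest=1 d=15 new=(4,12) → blocked by [4,9]×[9,12], reject
4. q=(18,11) nearest=2 d=9 new=(15,11) → add node 3 parent=2 cost=18
5. q=(14,12) nearest=3 d=1 new=(14,12) → add node 4 parent=3 cost=19
6. q=(12,19) nearest=4 d=7 new=(12,18) → add node 5 parent=4 cost=25
7. q=(8,24) nearest=5 d=6 new=(8,24) → add node 6 parent=5 cost=31
8. q=(9,37) nearest=6 d=13 new=(9,30) → blocked by [8,11]×[28,35], reject
9. q=(12,37) nearest=6 d=13 new=(12,30) → blocked by [8,11]×[28,35], reject
10. q=(8,1) nearest=1 d=5 new=(8,1) → add node 7 parent=1 cost=11
11. q=(0,16) nearest=6 d=8 new=(2,18) → add node 8 parent=6 cost=37
12. q=(17,29) nearest=6 d=9 new=(14,29) → add node 9 parent=6 cost=37
13. q=(5,8) nearest=1 d=2 new=(5,8) → add node 10 parent=1 cost=8
14. q=(8,33) nearest=9 d=6 new=(8,33) → blocked by [8,11]×[28,35], reject
15. q=(11,27) nearest=6 d=3 new=(11,27) → add node 11 parent=6 cost=34
16. q=(0,29) nearest=6 d=8 new=(2,29) → add node 12 parent=6 cost=37
17. q=(13,0) nearest=7 d=5 new=(13,0) → add node 13 parent=7 cost=16
18. q=(19,39) nearest=9 d=10 new=(19,35) → add node 14 parent=9 cost=43
19. q=(7,37) nearest=9 d=8 new=(8,35) → blocked by [8,11]×[28,35], reject
20. q=(16,23) nearest=5 d=5 new=(16,23) → add node 15 parent=5 cost=30
21. q=(16,38) nearest=14 d=3 new=(16,38) → add node 16 parent=14 cost=46
22. q=(17,35) nearest=14 d=2 new=(17,35) → add node 17 parent=14 cost=45

Path: 0 1 2 3 4 5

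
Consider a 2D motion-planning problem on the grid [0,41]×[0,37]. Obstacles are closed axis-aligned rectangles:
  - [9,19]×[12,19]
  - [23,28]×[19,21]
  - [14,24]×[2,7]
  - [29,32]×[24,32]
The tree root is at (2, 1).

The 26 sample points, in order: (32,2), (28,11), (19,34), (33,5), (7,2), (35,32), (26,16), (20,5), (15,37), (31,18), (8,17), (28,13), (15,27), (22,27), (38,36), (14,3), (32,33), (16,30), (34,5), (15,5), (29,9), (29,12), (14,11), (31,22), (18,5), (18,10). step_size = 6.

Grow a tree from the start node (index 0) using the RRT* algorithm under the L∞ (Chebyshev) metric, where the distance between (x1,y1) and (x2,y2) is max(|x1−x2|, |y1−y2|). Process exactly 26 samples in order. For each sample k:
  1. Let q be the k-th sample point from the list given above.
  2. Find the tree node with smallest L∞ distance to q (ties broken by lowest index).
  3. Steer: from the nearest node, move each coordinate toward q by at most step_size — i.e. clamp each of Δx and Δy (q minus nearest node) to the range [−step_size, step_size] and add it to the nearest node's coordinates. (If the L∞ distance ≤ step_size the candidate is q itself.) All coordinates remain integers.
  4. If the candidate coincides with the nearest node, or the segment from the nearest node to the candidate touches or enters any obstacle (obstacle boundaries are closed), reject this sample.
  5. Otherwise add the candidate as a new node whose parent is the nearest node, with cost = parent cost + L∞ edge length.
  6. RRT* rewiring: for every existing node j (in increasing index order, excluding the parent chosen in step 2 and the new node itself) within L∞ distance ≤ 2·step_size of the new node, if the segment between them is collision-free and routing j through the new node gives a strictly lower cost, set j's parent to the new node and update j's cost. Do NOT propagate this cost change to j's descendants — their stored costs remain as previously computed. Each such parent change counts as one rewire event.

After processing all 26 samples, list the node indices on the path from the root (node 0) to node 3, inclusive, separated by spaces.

1. q=(32,2) nearest=0 d=30 new=(8,2) → add node 1 parent=0 cost=6
2. q=(28,11) nearest=1 d=20 new=(14,8) → add node 2 parent=1 cost=12
3. q=(19,34) nearest=2 d=26 new=(19,14) → blocked by [9,19]×[12,19], reject
4. q=(33,5) nearest=2 d=19 new=(20,5) → blocked by [14,24]×[2,7], reject
5. q=(7,2) nearest=1 d=1 new=(7,2) → add node 3 parent=1 cost=7
6. q=(35,32) nearest=2 d=24 new=(20,14) → blocked by [9,19]×[12,19], reject
7. q=(26,16) nearest=2 d=12 new=(20,14) → blocked by [9,19]×[12,19], reject
8. q=(20,5) nearest=2 d=6 new=(20,5) → blocked by [14,24]×[2,7], reject
9. q=(15,37) nearest=2 d=29 new=(15,14) → blocked by [9,19]×[12,19], reject
10. q=(31,18) nearest=2 d=17 new=(20,14) → blocked by [9,19]×[12,19], reject
11. q=(8,17) nearest=2 d=9 new=(8,14) → blocked by [9,19]×[12,19], reject
12. q=(28,13) nearest=2 d=14 new=(20,13) → blocked by [9,19]×[12,19], reject
13. q=(15,27) nearest=2 d=19 new=(15,14) → blocked by [9,19]×[12,19], reject
14. q=(22,27) nearest=2 d=19 new=(20,14) → blocked by [9,19]×[12,19], reject
15. q=(38,36) nearest=2 d=28 new=(20,14) → blocked by [9,19]×[12,19], reject
16. q=(14,3) nearest=2 d=5 new=(14,3) → blocked by [14,24]×[2,7], reject
17. q=(32,33) nearest=2 d=25 new=(20,14) → blocked by [9,19]×[12,19], reject
18. q=(16,30) nearest=2 d=22 new=(16,14) → blocked by [9,19]×[12,19], reject
19. q=(34,5) nearest=2 d=20 new=(20,5) → blocked by [14,24]×[2,7], reject
20. q=(15,5) nearest=2 d=3 new=(15,5) → blocked by [14,24]×[2,7], reject
21. q=(29,9) nearest=2 d=15 new=(20,9) → add node 4 parent=2 cost=18
22. q=(29,12) nearest=4 d=9 new=(26,12) → add node 5 parent=4 cost=24
23. q=(14,11) nearest=2 d=3 new=(14,11) → add node 6 parent=2 cost=15
24. q=(31,22) nearest=5 d=10 new=(31,18) → add node 7 parent=5 cost=30
25. q=(18,5) nearest=2 d=4 new=(18,5) → blocked by [14,24]×[2,7], reject
26. q=(18,10) nearest=4 d=2 new=(18,10) → add node 8 parent=4 cost=20

Path: 0 1 3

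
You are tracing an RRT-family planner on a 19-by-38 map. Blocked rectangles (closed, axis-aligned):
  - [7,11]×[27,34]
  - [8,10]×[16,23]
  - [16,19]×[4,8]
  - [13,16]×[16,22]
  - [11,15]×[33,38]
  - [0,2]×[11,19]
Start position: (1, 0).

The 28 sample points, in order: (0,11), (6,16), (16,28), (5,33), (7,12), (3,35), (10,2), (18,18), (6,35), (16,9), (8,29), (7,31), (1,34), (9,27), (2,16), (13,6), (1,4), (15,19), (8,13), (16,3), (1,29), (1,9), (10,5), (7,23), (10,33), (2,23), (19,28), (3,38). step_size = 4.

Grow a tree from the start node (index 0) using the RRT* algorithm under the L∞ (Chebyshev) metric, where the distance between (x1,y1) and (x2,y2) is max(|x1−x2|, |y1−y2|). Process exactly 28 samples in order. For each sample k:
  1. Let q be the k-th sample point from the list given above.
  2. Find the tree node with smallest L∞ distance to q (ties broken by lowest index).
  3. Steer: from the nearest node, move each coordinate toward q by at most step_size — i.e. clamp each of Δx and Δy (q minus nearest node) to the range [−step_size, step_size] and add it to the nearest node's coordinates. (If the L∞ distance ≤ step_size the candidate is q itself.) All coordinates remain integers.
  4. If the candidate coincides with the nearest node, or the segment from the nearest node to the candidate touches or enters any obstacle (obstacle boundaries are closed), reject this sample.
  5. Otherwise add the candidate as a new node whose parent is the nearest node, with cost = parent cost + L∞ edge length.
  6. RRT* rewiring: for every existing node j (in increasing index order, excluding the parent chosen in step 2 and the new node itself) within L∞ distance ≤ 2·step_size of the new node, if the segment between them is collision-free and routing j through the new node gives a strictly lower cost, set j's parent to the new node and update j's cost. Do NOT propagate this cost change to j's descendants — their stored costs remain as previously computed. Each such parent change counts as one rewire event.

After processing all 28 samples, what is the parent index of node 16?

1. q=(0,11) nearest=0 d=11 new=(0,4) → add node 1 parent=0 cost=4
2. q=(6,16) nearest=1 d=12 new=(4,8) → add node 2 parent=1 cost=8
3. q=(16,28) nearest=2 d=20 new=(8,12) → add node 3 parent=2 cost=12
4. q=(5,33) nearest=3 d=21 new=(5,16) → add node 4 parent=3 cost=16
5. q=(7,12) nearest=3 d=1 new=(7,12) → add node 5 parent=3 cost=13
6. q=(3,35) nearest=4 d=19 new=(3,20) → add node 6 parent=4 cost=20
7. q=(10,2) nearest=2 d=6 new=(8,4) → add node 7 parent=2 cost=12
8. q=(18,18) nearest=3 d=10 new=(12,16) → add node 8 parent=3 cost=16
9. q=(6,35) nearest=6 d=15 new=(6,24) → add node 9 parent=6 cost=24
10. q=(16,9) nearest=8 d=7 new=(16,12) → add node 10 parent=8 cost=20
11. q=(8,29) nearest=9 d=5 new=(8,28) → blocked by [7,11]×[27,34], reject
12. q=(7,31) nearest=9 d=7 new=(7,28) → blocked by [7,11]×[27,34], reject
13. q=(1,34) nearest=9 d=10 new=(2,28) → add node 11 parent=9 cost=28
14. q=(9,27) nearest=9 d=3 new=(9,27) → blocked by [7,11]×[27,34], reject
15. q=(2,16) nearest=4 d=3 new=(2,16) → blocked by [0,2]×[11,19], reject
16. q=(13,6) nearest=7 d=5 new=(12,6) → add node 12 parent=7 cost=16
17. q=(1,4) nearest=1 d=1 new=(1,4) → add node 13 parent=1 cost=5
18. q=(15,19) nearest=8 d=3 new=(15,19) → blocked by [13,16]×[16,22], reject
19. q=(8,13) nearest=3 d=1 new=(8,13) → add node 14 parent=3 cost=13
20. q=(16,3) nearest=12 d=4 new=(16,3) → add node 15 parent=12 cost=20
21. q=(1,29) nearest=11 d=1 new=(1,29) → add node 16 parent=11 cost=29
22. q=(1,9) nearest=2 d=3 new=(1,9) → add node 17 parent=2 cost=11
23. q=(10,5) nearest=7 d=2 new=(10,5) → add node 18 parent=7 cost=14
24. q=(7,23) nearest=9 d=1 new=(7,23) → add node 19 parent=9 cost=25
25. q=(10,33) nearest=11 d=8 new=(6,32) → add node 20 parent=11 cost=32
26. q=(2,23) nearest=6 d=3 new=(2,23) → add node 21 parent=6 cost=23
27. q=(19,28) nearest=8 d=12 new=(16,20) → blocked by [13,16]×[16,22], reject
28. q=(3,38) nearest=20 d=6 new=(3,36) → add node 22 parent=20 cost=36

Parent of node 16: 11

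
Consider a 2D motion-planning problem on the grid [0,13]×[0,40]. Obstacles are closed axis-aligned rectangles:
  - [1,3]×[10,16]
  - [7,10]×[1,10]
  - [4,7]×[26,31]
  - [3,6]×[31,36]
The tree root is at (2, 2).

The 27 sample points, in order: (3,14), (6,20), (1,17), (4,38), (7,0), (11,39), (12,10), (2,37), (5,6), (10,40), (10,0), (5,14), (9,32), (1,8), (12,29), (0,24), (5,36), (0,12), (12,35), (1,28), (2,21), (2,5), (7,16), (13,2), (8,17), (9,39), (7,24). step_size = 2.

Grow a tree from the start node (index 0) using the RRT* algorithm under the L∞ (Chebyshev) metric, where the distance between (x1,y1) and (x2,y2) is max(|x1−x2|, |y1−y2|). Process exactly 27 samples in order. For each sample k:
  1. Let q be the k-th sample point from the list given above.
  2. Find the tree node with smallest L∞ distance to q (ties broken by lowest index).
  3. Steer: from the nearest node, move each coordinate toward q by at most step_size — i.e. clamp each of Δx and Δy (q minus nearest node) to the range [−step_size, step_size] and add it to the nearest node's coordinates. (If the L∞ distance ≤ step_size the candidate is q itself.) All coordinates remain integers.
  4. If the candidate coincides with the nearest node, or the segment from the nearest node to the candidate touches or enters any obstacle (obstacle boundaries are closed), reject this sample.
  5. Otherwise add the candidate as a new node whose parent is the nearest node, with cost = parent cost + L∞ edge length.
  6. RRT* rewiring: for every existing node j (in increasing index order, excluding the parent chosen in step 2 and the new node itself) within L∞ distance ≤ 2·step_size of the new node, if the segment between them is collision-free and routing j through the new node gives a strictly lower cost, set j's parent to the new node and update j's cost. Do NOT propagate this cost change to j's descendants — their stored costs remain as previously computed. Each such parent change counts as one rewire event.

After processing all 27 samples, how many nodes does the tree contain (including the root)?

1. q=(3,14) nearest=0 d=12 new=(3,4) → add node 1 parent=0 cost=2
2. q=(6,20) nearest=1 d=16 new=(5,6) → add node 2 parent=1 cost=4
3. q=(1,17) nearest=2 d=11 new=(3,8) → add node 3 parent=2 cost=6
4. q=(4,38) nearest=3 d=30 new=(4,10) → add node 4 parent=3 cost=8
5. q=(7,0) nearest=1 d=4 new=(5,2) → add node 5 parent=1 cost=4
6. q=(11,39) nearest=4 d=29 new=(6,12) → add node 6 parent=4 cost=10
7. q=(12,10) nearest=6 d=6 new=(8,10) → blocked by [7,10]×[1,10], reject
8. q=(2,37) nearest=6 d=25 new=(4,14) → add node 7 parent=6 cost=12
9. q=(5,6) nearest=2 d=0 → coincident, reject
10. q=(10,40) nearest=7 d=26 new=(6,16) → add node 8 parent=7 cost=14
11. q=(10,0) nearest=5 d=5 new=(7,0) → add node 9 parent=5 cost=6
12. q=(5,14) nearest=7 d=1 new=(5,14) → add node 10 parent=7 cost=13
13. q=(9,32) nearest=8 d=16 new=(8,18) → add node 11 parent=8 cost=16
14. q=(1,8) nearest=3 d=2 new=(1,8) → add node 12 parent=3 cost=8
15. q=(12,29) nearest=11 d=11 new=(10,20) → add node 13 parent=11 cost=18
16. q=(0,24) nearest=8 d=8 new=(4,18) → add node 14 parent=8 cost=16
17. q=(5,36) nearest=13 d=16 new=(8,22) → add node 15 parent=13 cost=20
18. q=(0,12) nearest=3 d=4 new=(1,10) → blocked by [1,3]×[10,16], reject
19. q=(12,35) nearest=15 d=13 new=(10,24) → add node 16 parent=15 cost=22
20. q=(1,28) nearest=15 d=7 new=(6,24) → add node 17 parent=15 cost=22
21. q=(2,21) nearest=14 d=3 new=(2,20) → add node 18 parent=14 cost=18
22. q=(2,5) nearest=1 d=1 new=(2,5) → add node 19 parent=1 cost=3; rewire 12→19 (6<8)
23. q=(7,16) nearest=8 d=1 new=(7,16) → add node 20 parent=8 cost=15
24. q=(13,2) nearest=9 d=6 new=(9,2) → blocked by [7,10]×[1,10], reject
25. q=(8,17) nearest=11 d=1 new=(8,17) → add node 21 parent=11 cost=17
26. q=(9,39) nearest=16 d=15 new=(9,26) → add node 22 parent=16 cost=24
27. q=(7,24) nearest=17 d=1 new=(7,24) → add node 23 parent=17 cost=23

Node count: 24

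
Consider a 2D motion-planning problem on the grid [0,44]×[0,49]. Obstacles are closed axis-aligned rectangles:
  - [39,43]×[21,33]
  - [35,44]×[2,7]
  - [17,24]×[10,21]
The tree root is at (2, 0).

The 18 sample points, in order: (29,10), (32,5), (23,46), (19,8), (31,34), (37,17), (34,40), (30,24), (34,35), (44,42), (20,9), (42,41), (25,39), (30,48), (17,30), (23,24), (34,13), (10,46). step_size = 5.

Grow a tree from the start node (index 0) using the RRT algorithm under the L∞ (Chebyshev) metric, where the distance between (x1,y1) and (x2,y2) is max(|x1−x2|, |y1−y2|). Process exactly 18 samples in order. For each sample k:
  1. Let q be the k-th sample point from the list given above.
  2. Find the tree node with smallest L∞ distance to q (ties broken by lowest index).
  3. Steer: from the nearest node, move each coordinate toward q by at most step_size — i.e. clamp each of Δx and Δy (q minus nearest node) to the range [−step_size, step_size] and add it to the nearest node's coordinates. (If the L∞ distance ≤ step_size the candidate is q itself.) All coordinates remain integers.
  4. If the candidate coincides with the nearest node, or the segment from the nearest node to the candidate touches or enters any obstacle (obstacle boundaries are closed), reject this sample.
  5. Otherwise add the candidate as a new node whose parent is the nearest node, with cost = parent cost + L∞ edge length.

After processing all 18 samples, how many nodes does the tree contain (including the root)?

Node count: 7

1. q=(29,10) nearest=0 d=27 new=(7,5) → add node 1 parent=0 cost=5
2. q=(32,5) nearest=1 d=25 new=(12,5) → add node 2 parent=1 cost=10
3. q=(23,46) nearest=1 d=41 new=(12,10) → add node 3 parent=1 cost=10
4. q=(19,8) nearest=2 d=7 new=(17,8) → add node 4 parent=2 cost=15
5. q=(31,34) nearest=3 d=24 new=(17,15) → blocked by [17,24]×[10,21], reject
6. q=(37,17) nearest=4 d=20 new=(22,13) → blocked by [17,24]×[10,21], reject
7. q=(34,40) nearest=3 d=30 new=(17,15) → blocked by [17,24]×[10,21], reject
8. q=(30,24) nearest=4 d=16 new=(22,13) → blocked by [17,24]×[10,21], reject
9. q=(34,35) nearest=3 d=25 new=(17,15) → blocked by [17,24]×[10,21], reject
10. q=(44,42) nearest=3 d=32 new=(17,15) → blocked by [17,24]×[10,21], reject
11. q=(20,9) nearest=4 d=3 new=(20,9) → add node 5 parent=4 cost=18
12. q=(42,41) nearest=3 d=31 new=(17,15) → blocked by [17,24]×[10,21], reject
13. q=(25,39) nearest=3 d=29 new=(17,15) → blocked by [17,24]×[10,21], reject
14. q=(30,48) nearest=3 d=38 new=(17,15) → blocked by [17,24]×[10,21], reject
15. q=(17,30) nearest=3 d=20 new=(17,15) → blocked by [17,24]×[10,21], reject
16. q=(23,24) nearest=3 d=14 new=(17,15) → blocked by [17,24]×[10,21], reject
17. q=(34,13) nearest=5 d=14 new=(25,13) → blocked by [17,24]×[10,21], reject
18. q=(10,46) nearest=3 d=36 new=(10,15) → add node 6 parent=3 cost=15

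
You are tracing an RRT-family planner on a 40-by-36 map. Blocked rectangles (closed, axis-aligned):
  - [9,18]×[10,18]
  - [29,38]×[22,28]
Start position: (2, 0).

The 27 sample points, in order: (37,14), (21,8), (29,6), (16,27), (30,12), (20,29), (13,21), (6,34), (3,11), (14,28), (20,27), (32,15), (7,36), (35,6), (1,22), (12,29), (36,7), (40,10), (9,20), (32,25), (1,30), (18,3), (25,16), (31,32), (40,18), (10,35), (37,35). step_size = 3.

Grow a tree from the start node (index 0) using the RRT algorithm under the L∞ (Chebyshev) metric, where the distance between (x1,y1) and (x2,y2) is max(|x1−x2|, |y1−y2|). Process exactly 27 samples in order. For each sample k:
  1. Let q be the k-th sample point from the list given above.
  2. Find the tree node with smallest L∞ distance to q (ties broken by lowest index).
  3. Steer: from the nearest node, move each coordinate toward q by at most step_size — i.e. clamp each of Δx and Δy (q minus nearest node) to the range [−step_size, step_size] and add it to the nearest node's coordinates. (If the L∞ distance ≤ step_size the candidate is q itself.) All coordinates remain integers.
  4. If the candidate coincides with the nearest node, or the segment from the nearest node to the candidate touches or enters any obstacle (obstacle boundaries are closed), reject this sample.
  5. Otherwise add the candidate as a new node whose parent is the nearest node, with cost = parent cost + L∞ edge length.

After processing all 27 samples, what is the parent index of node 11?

Parent of node 11: 7

1. q=(37,14) nearest=0 d=35 new=(5,3) → add node 1 parent=0 cost=3
2. q=(21,8) nearest=1 d=16 new=(8,6) → add node 2 parent=1 cost=6
3. q=(29,6) nearest=2 d=21 new=(11,6) → add node 3 parent=2 cost=9
4. q=(16,27) nearest=2 d=21 new=(11,9) → add node 4 parent=2 cost=9
5. q=(30,12) nearest=3 d=19 new=(14,9) → add node 5 parent=3 cost=12
6. q=(20,29) nearest=4 d=20 new=(14,12) → blocked by [9,18]×[10,18], reject
7. q=(13,21) nearest=4 d=12 new=(13,12) → blocked by [9,18]×[10,18], reject
8. q=(6,34) nearest=4 d=25 new=(8,12) → blocked by [9,18]×[10,18], reject
9. q=(3,11) nearest=2 d=5 new=(5,9) → add node 6 parent=2 cost=9
10. q=(14,28) nearest=4 d=19 new=(14,12) → blocked by [9,18]×[10,18], reject
11. q=(20,27) nearest=4 d=18 new=(14,12) → blocked by [9,18]×[10,18], reject
12. q=(32,15) nearest=5 d=18 new=(17,12) → blocked by [9,18]×[10,18], reject
13. q=(7,36) nearest=4 d=27 new=(8,12) → blocked by [9,18]×[10,18], reject
14. q=(35,6) nearest=5 d=21 new=(17,6) → add node 7 parent=5 cost=15
15. q=(1,22) nearest=4 d=13 new=(8,12) → blocked by [9,18]×[10,18], reject
16. q=(12,29) nearest=4 d=20 new=(12,12) → blocked by [9,18]×[10,18], reject
17. q=(36,7) nearest=7 d=19 new=(20,7) → add node 8 parent=7 cost=18
18. q=(40,10) nearest=8 d=20 new=(23,10) → add node 9 parent=8 cost=21
19. q=(9,20) nearest=4 d=11 new=(9,12) → blocked by [9,18]×[10,18], reject
20. q=(32,25) nearest=9 d=15 new=(26,13) → add node 10 parent=9 cost=24
21. q=(1,30) nearest=4 d=21 new=(8,12) → blocked by [9,18]×[10,18], reject
22. q=(18,3) nearest=7 d=3 new=(18,3) → add node 11 parent=7 cost=18
23. q=(25,16) nearest=10 d=3 new=(25,16) → add node 12 parent=10 cost=27
24. q=(31,32) nearest=12 d=16 new=(28,19) → add node 13 parent=12 cost=30
25. q=(40,18) nearest=13 d=12 new=(31,18) → add node 14 parent=13 cost=33
26. q=(10,35) nearest=13 d=18 new=(25,22) → add node 15 parent=13 cost=33
27. q=(37,35) nearest=15 d=13 new=(28,25) → add node 16 parent=15 cost=36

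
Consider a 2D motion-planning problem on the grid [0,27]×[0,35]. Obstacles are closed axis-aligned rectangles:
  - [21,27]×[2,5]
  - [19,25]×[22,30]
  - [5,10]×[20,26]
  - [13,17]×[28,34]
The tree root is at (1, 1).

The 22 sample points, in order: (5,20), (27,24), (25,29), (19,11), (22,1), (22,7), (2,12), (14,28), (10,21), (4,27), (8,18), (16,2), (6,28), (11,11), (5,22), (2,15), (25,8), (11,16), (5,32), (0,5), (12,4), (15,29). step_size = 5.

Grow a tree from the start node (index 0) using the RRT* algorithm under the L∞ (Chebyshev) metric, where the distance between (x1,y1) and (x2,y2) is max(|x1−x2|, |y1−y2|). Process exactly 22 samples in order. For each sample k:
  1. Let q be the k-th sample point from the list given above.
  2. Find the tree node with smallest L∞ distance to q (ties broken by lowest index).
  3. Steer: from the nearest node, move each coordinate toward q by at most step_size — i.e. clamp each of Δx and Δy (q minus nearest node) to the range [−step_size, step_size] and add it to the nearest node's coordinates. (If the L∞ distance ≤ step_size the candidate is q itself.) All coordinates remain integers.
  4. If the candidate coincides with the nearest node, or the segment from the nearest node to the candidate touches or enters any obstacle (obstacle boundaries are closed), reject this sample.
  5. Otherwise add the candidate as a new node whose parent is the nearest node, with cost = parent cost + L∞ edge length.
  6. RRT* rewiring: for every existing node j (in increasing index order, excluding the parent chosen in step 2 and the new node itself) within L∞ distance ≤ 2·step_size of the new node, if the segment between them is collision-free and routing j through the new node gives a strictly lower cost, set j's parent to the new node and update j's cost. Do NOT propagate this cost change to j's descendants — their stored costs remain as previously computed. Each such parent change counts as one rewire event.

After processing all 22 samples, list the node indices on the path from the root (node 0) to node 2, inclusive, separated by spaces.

1. q=(5,20) nearest=0 d=19 new=(5,6) → add node 1 parent=0 cost=5
2. q=(27,24) nearest=1 d=22 new=(10,11) → add node 2 parent=1 cost=10
3. q=(25,29) nearest=2 d=18 new=(15,16) → add node 3 parent=2 cost=15
4. q=(19,11) nearest=3 d=5 new=(19,11) → add node 4 parent=3 cost=20
5. q=(22,1) nearest=4 d=10 new=(22,6) → add node 5 parent=4 cost=25
6. q=(22,7) nearest=5 d=1 new=(22,7) → add node 6 parent=5 cost=26
7. q=(2,12) nearest=1 d=6 new=(2,11) → add node 7 parent=1 cost=10
8. q=(14,28) nearest=3 d=12 new=(14,21) → add node 8 parent=3 cost=20
9. q=(10,21) nearest=8 d=4 new=(10,21) → blocked by [5,10]×[20,26], reject
10. q=(4,27) nearest=8 d=10 new=(9,26) → blocked by [5,10]×[20,26], reject
11. q=(8,18) nearest=8 d=6 new=(9,18) → add node 9 parent=8 cost=25
12. q=(16,2) nearest=5 d=6 new=(17,2) → add node 10 parent=5 cost=30
13. q=(6,28) nearest=8 d=8 new=(9,26) → blocked by [5,10]×[20,26], reject
14. q=(11,11) nearest=2 d=1 new=(11,11) → add node 11 parent=2 cost=11; rewire 4→11 (19<20); rewire 9→11 (18<25); rewire 10→11 (20<30)
15. q=(5,22) nearest=9 d=4 new=(5,22) → blocked by [5,10]×[20,26], reject
16. q=(2,15) nearest=7 d=4 new=(2,15) → add node 12 parent=7 cost=14
17. q=(25,8) nearest=5 d=3 new=(25,8) → add node 13 parent=5 cost=28
18. q=(11,16) nearest=9 d=2 new=(11,16) → add node 14 parent=9 cost=20
19. q=(5,32) nearest=8 d=11 new=(9,26) → blocked by [5,10]×[20,26], reject
20. q=(0,5) nearest=0 d=4 new=(0,5) → add node 15 parent=0 cost=4
21. q=(12,4) nearest=10 d=5 new=(12,4) → add node 16 parent=10 cost=25
22. q=(15,29) nearest=8 d=8 new=(15,26) → add node 17 parent=8 cost=25

Path: 0 1 2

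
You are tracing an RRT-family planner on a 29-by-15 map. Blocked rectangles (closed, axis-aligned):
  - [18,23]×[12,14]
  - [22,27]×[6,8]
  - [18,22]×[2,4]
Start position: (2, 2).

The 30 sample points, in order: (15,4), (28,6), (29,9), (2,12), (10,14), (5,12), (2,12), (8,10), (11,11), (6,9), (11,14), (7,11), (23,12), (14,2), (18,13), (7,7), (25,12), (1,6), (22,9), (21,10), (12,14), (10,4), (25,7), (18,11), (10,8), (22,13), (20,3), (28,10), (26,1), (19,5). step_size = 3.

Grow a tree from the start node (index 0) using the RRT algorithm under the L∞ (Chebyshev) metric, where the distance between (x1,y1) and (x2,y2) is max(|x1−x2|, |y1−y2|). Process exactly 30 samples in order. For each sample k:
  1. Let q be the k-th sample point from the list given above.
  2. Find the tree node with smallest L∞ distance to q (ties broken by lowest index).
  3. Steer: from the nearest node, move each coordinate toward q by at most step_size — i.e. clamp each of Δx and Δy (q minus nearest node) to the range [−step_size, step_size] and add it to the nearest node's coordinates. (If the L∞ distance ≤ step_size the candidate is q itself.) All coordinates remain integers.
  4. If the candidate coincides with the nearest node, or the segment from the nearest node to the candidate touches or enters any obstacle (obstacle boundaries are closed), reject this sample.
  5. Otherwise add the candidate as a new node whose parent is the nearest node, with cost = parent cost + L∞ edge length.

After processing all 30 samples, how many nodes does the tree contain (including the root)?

1. q=(15,4) nearest=0 d=13 new=(5,4) → add node 1 parent=0 cost=3
2. q=(28,6) nearest=1 d=23 new=(8,6) → add node 2 parent=1 cost=6
3. q=(29,9) nearest=2 d=21 new=(11,9) → add node 3 parent=2 cost=9
4. q=(2,12) nearest=2 d=6 new=(5,9) → add node 4 parent=2 cost=9
5. q=(10,14) nearest=3 d=5 new=(10,12) → add node 5 parent=3 cost=12
6. q=(5,12) nearest=4 d=3 new=(5,12) → add node 6 parent=4 cost=12
7. q=(2,12) nearest=4 d=3 new=(2,12) → add node 7 parent=4 cost=12
8. q=(8,10) nearest=5 d=2 new=(8,10) → add node 8 parent=5 cost=14
9. q=(11,11) nearest=5 d=1 new=(11,11) → add node 9 parent=5 cost=13
10. q=(6,9) nearest=4 d=1 new=(6,9) → add node 10 parent=4 cost=10
11. q=(11,14) nearest=5 d=2 new=(11,14) → add node 11 parent=5 cost=14
12. q=(7,11) nearest=8 d=1 new=(7,11) → add node 12 parent=8 cost=15
13. q=(23,12) nearest=3 d=12 new=(14,12) → add node 13 parent=3 cost=12
14. q=(14,2) nearest=2 d=6 new=(11,3) → add node 14 parent=2 cost=9
15. q=(18,13) nearest=13 d=4 new=(17,13) → add node 15 parent=13 cost=15
16. q=(7,7) nearest=2 d=1 new=(7,7) → add node 16 parent=2 cost=7
17. q=(25,12) nearest=15 d=8 new=(20,12) → blocked by [18,23]×[12,14], reject
18. q=(1,6) nearest=0 d=4 new=(1,5) → add node 17 parent=0 cost=3
19. q=(22,9) nearest=15 d=5 new=(20,10) → blocked by [18,23]×[12,14], reject
20. q=(21,10) nearest=15 d=4 new=(20,10) → blocked by [18,23]×[12,14], reject
21. q=(12,14) nearest=11 d=1 new=(12,14) → add node 18 parent=11 cost=15
22. q=(10,4) nearest=14 d=1 new=(10,4) → add node 19 parent=14 cost=10
23. q=(25,7) nearest=15 d=8 new=(20,10) → blocked by [18,23]×[12,14], reject
24. q=(18,11) nearest=15 d=2 new=(18,11) → add node 20 parent=15 cost=17
25. q=(10,8) nearest=3 d=1 new=(10,8) → add node 21 parent=3 cost=10
26. q=(22,13) nearest=20 d=4 new=(21,13) → blocked by [18,23]×[12,14], reject
27. q=(20,3) nearest=20 d=8 new=(20,8) → add node 22 parent=20 cost=20
28. q=(28,10) nearest=22 d=8 new=(23,10) → add node 23 parent=22 cost=23
29. q=(26,1) nearest=22 d=7 new=(23,5) → blocked by [22,27]×[6,8], reject
30. q=(19,5) nearest=22 d=3 new=(19,5) → add node 24 parent=22 cost=23

Node count: 25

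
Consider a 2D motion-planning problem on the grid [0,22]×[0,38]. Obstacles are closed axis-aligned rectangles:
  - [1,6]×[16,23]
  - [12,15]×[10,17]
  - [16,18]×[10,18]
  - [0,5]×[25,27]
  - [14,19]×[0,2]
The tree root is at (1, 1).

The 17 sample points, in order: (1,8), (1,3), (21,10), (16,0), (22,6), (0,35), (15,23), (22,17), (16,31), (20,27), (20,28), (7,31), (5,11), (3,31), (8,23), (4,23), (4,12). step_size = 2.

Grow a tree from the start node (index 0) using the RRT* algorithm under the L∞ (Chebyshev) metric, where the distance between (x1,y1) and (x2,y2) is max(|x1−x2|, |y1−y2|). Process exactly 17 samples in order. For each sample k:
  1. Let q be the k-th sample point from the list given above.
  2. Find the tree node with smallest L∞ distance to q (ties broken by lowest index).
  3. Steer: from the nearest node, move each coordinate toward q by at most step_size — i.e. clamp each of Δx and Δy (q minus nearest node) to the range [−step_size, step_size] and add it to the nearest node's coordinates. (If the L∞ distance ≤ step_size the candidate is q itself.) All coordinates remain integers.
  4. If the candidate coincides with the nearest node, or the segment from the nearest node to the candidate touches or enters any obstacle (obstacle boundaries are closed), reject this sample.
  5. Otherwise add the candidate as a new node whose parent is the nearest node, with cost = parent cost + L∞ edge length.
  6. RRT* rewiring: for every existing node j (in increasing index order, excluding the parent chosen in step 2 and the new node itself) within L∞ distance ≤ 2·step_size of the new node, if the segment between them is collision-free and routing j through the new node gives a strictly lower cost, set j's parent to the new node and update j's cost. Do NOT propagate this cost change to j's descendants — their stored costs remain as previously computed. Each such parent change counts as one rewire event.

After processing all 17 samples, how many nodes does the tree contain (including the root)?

1. q=(1,8) nearest=0 d=7 new=(1,3) → add node 1 parent=0 cost=2
2. q=(1,3) nearest=1 d=0 → coincident, reject
3. q=(21,10) nearest=0 d=20 new=(3,3) → add node 2 parent=0 cost=2
4. q=(16,0) nearest=2 d=13 new=(5,1) → add node 3 parent=2 cost=4
5. q=(22,6) nearest=3 d=17 new=(7,3) → add node 4 parent=3 cost=6
6. q=(0,35) nearest=1 d=32 new=(0,5) → add node 5 parent=1 cost=4
7. q=(15,23) nearest=5 d=18 new=(2,7) → add node 6 parent=5 cost=6
8. q=(22,17) nearest=4 d=15 new=(9,5) → add node 7 parent=4 cost=8
9. q=(16,31) nearest=6 d=24 new=(4,9) → add node 8 parent=6 cost=8
10. q=(20,27) nearest=8 d=18 new=(6,11) → add node 9 parent=8 cost=10
11. q=(20,28) nearest=9 d=17 new=(8,13) → add node 10 parent=9 cost=12
12. q=(7,31) nearest=10 d=18 new=(7,15) → add node 11 parent=10 cost=14
13. q=(5,11) nearest=9 d=1 new=(5,11) → add node 12 parent=9 cost=11
14. q=(3,31) nearest=11 d=16 new=(5,17) → blocked by [1,6]×[16,23], reject
15. q=(8,23) nearest=11 d=8 new=(8,17) → add node 13 parent=11 cost=16
16. q=(4,23) nearest=13 d=6 new=(6,19) → blocked by [1,6]×[16,23], reject
17. q=(4,12) nearest=12 d=1 new=(4,12) → add node 14 parent=12 cost=12

Node count: 15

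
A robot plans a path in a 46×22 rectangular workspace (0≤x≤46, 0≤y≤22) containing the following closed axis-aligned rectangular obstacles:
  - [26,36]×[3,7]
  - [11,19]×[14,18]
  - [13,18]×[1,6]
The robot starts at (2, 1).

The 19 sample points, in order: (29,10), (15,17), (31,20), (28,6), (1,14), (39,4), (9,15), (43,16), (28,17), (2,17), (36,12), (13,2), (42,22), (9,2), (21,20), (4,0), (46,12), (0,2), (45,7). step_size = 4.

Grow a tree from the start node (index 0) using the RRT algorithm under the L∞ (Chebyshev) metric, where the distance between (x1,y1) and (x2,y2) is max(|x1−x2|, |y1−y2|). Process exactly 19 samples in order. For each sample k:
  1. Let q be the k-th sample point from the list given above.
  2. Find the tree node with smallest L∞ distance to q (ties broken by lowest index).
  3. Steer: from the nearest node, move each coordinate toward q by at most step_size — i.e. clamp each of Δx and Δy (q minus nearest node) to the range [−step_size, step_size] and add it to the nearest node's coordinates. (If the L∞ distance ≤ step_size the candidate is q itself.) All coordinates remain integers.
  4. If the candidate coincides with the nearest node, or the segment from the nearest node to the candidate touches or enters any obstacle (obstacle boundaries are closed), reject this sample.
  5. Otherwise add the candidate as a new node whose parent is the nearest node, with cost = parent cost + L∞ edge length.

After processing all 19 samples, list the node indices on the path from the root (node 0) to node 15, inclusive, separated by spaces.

Path: 0 1 2 3 4 6 7 8 10 12 15

1. q=(29,10) nearest=0 d=27 new=(6,5) → add node 1 parent=0 cost=4
2. q=(15,17) nearest=1 d=12 new=(10,9) → add node 2 parent=1 cost=8
3. q=(31,20) nearest=2 d=21 new=(14,13) → add node 3 parent=2 cost=12
4. q=(28,6) nearest=3 d=14 new=(18,9) → add node 4 parent=3 cost=16
5. q=(1,14) nearest=1 d=9 new=(2,9) → add node 5 parent=1 cost=8
6. q=(39,4) nearest=4 d=21 new=(22,5) → add node 6 parent=4 cost=20
7. q=(9,15) nearest=3 d=5 new=(10,15) → blocked by [11,19]×[14,18], reject
8. q=(43,16) nearest=6 d=21 new=(26,9) → add node 7 parent=6 cost=24
9. q=(28,17) nearest=7 d=8 new=(28,13) → add node 8 parent=7 cost=28
10. q=(2,17) nearest=2 d=8 new=(6,13) → add node 9 parent=2 cost=12
11. q=(36,12) nearest=8 d=8 new=(32,12) → add node 10 parent=8 cost=32
12. q=(13,2) nearest=1 d=7 new=(10,2) → add node 11 parent=1 cost=8
13. q=(42,22) nearest=10 d=10 new=(36,16) → add node 12 parent=10 cost=36
14. q=(9,2) nearest=11 d=1 new=(9,2) → add node 13 parent=11 cost=9
15. q=(21,20) nearest=3 d=7 new=(18,17) → blocked by [11,19]×[14,18], reject
16. q=(4,0) nearest=0 d=2 new=(4,0) → add node 14 parent=0 cost=2
17. q=(46,12) nearest=12 d=10 new=(40,12) → add node 15 parent=12 cost=40
18. q=(0,2) nearest=0 d=2 new=(0,2) → add node 16 parent=0 cost=2
19. q=(45,7) nearest=15 d=5 new=(44,8) → add node 17 parent=15 cost=44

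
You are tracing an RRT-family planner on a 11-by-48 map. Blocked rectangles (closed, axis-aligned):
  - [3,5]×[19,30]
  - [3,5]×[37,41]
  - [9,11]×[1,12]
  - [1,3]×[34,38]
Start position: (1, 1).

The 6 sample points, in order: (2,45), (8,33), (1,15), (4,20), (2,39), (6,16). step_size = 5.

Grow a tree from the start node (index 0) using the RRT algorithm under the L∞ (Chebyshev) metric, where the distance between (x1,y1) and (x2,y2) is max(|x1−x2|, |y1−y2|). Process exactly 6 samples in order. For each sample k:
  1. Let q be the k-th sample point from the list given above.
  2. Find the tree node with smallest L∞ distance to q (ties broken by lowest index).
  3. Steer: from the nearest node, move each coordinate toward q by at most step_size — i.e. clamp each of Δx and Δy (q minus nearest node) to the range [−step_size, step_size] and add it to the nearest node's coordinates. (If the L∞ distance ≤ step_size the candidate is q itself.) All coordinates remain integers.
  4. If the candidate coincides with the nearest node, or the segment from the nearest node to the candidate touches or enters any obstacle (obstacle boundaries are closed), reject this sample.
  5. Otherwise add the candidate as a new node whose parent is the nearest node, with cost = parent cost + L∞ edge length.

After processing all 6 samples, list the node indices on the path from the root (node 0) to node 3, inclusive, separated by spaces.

Path: 0 1 2 3

1. q=(2,45) nearest=0 d=44 new=(2,6) → add node 1 parent=0 cost=5
2. q=(8,33) nearest=1 d=27 new=(7,11) → add node 2 parent=1 cost=10
3. q=(1,15) nearest=2 d=6 new=(2,15) → add node 3 parent=2 cost=15
4. q=(4,20) nearest=3 d=5 new=(4,20) → blocked by [3,5]×[19,30], reject
5. q=(2,39) nearest=3 d=24 new=(2,20) → add node 4 parent=3 cost=20
6. q=(6,16) nearest=3 d=4 new=(6,16) → add node 5 parent=3 cost=19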